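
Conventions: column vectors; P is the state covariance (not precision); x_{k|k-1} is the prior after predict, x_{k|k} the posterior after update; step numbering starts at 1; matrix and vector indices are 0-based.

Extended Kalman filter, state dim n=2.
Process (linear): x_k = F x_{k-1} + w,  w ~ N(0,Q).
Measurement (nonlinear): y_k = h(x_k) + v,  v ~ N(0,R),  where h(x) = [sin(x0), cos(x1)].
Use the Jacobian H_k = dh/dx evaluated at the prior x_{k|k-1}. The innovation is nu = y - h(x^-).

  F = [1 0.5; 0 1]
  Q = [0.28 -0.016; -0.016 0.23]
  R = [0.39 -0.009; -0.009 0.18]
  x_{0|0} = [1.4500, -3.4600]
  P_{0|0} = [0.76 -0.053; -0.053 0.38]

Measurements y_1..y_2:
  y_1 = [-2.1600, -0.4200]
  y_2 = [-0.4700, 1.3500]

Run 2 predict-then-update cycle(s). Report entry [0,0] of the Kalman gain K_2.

step 1: x^-=[-0.2800, -3.4600]  P^-=[1.0820 0.1210; 0.1210 0.6100]  H_jac=[0.9611 0.0000; 0.0000 -0.3131]  S=[1.3894 -0.0454; -0.0454 0.2398]  K=[0.7479 -0.0164; 0.0580 -0.7854]  nu=[-1.8836, 0.5297]  x^+=[-1.6975, -3.9854]  P^+=[0.3037 0.0309; 0.0309 0.4533]
step 2: x^-=[-3.6901, -3.9854]  P^-=[0.7279 0.2415; 0.2415 0.6833]  H_jac=[-0.8533 0.0000; 0.0000 -0.7472]  S=[0.9200 0.1450; 0.1450 0.5614]  K=[-0.6510 -0.1533; -0.0841 -0.8876]  nu=[-0.9915, 2.0146]  x^+=[-3.3537, -5.6901]  P^+=[0.2959 0.0291; 0.0291 0.2128]

K[0,0] = -0.6510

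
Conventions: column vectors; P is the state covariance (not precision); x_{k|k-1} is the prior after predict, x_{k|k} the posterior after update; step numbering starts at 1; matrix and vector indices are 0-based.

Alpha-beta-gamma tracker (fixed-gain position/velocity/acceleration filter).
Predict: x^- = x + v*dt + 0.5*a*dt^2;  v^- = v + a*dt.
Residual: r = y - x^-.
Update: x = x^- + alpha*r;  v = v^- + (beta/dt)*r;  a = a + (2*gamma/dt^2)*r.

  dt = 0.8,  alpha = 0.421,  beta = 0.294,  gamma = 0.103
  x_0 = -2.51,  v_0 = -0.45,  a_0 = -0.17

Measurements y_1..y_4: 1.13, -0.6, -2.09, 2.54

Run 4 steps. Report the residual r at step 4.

step 1: x_pred=-2.9244  r=4.0544  x^+=-1.2175  v^+=0.9040  a^+=1.1350
step 2: x_pred=-0.1311  r=-0.4689  x^+=-0.3285  v^+=1.6397  a^+=0.9841
step 3: x_pred=1.2981  r=-3.3881  x^+=-0.1283  v^+=1.1818  a^+=-0.1065
step 4: x_pred=0.7831  r=1.7569  x^+=1.5228  v^+=1.7423  a^+=0.4590

resid = 1.7569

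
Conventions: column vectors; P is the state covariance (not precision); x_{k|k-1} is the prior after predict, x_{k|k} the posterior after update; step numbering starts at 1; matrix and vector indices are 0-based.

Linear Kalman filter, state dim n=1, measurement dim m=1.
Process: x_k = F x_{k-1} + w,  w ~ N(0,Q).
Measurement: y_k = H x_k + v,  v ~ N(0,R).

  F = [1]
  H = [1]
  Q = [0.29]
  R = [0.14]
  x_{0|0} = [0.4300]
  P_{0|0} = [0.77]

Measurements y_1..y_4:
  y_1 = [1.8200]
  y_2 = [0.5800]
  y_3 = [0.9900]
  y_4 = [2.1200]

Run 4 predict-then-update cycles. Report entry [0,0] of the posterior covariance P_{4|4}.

step 1: x^-=[0.4300]  P^-=[1.0600]  S=[1.2000]  K=[0.8833]  nu=[1.3900]  x^+=[1.6578]  P^+=[0.1237]
step 2: x^-=[1.6578]  P^-=[0.4137]  S=[0.5537]  K=[0.7471]  nu=[-1.0778]  x^+=[0.8525]  P^+=[0.1046]
step 3: x^-=[0.8525]  P^-=[0.3946]  S=[0.5346]  K=[0.7381]  nu=[0.1375]  x^+=[0.9540]  P^+=[0.1033]
step 4: x^-=[0.9540]  P^-=[0.3933]  S=[0.5333]  K=[0.7375]  nu=[1.1660]  x^+=[1.8139]  P^+=[0.1033]

P_post[0,0] = 0.1033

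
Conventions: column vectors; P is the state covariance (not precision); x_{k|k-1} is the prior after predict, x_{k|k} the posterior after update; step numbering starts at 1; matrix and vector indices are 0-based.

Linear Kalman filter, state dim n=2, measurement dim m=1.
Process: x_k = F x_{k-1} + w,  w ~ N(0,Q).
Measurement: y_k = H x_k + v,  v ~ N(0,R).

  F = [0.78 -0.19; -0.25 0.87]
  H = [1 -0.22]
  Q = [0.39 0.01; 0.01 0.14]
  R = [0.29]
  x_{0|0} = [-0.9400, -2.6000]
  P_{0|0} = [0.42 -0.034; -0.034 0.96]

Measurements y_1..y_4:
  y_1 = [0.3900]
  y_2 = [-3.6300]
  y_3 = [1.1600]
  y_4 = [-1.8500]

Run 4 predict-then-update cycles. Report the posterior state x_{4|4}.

x_post = [-1.1448, -0.0424]

step 1: x^-=[-0.2392, -2.0270]  P^-=[0.6903 -0.2553; -0.2553 0.9077]  S=[1.1365]  K=[0.6568; -0.4003]  nu=[0.1833]  x^+=[-0.1188, -2.1004]  P^+=[0.2000 0.0435; 0.0435 0.7255]
step 2: x^-=[0.3064, -1.7976]  P^-=[0.5250 -0.1173; -0.1173 0.6827]  S=[0.8997]  K=[0.6122; -0.2974]  nu=[-4.3318]  x^+=[-2.3457, -0.5094]  P^+=[0.1878 0.0465; 0.0465 0.6032]
step 3: x^-=[-1.7329, 0.1432]  P^-=[0.5122 -0.0926; -0.0926 0.5881]  S=[0.8714]  K=[0.6112; -0.2547]  nu=[2.9244]  x^+=[0.0545, -0.6016]  P^+=[0.1867 0.0431; 0.0431 0.5315]
step 4: x^-=[0.1568, -0.5370]  P^-=[0.5100 -0.0830; -0.0830 0.5352]  S=[0.8624]  K=[0.6125; -0.2328]  nu=[-2.1249]  x^+=[-1.1448, -0.0424]  P^+=[0.1864 0.0400; 0.0400 0.4885]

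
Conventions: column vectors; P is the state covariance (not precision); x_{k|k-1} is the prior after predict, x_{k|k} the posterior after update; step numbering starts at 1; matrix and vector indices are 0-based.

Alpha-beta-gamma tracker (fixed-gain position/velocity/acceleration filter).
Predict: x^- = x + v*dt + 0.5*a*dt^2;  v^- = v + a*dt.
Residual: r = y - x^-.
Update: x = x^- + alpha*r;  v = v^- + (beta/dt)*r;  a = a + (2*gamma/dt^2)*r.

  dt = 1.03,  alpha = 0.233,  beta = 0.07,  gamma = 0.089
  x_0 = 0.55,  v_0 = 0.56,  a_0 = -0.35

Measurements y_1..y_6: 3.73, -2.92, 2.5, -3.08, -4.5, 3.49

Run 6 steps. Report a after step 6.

a_post = 0.1366

step 1: x_pred=0.9411  r=2.7889  x^+=1.5909  v^+=0.3890  a^+=0.1179
step 2: x_pred=2.0542  r=-4.9742  x^+=0.8952  v^+=0.1724  a^+=-0.7167
step 3: x_pred=0.6927  r=1.8073  x^+=1.1138  v^+=-0.4429  a^+=-0.4134
step 4: x_pred=0.4383  r=-3.5183  x^+=-0.3815  v^+=-1.1078  a^+=-1.0037
step 5: x_pred=-2.0550  r=-2.4450  x^+=-2.6247  v^+=-2.3078  a^+=-1.4140
step 6: x_pred=-5.7518  r=9.2418  x^+=-3.5984  v^+=-3.1361  a^+=0.1366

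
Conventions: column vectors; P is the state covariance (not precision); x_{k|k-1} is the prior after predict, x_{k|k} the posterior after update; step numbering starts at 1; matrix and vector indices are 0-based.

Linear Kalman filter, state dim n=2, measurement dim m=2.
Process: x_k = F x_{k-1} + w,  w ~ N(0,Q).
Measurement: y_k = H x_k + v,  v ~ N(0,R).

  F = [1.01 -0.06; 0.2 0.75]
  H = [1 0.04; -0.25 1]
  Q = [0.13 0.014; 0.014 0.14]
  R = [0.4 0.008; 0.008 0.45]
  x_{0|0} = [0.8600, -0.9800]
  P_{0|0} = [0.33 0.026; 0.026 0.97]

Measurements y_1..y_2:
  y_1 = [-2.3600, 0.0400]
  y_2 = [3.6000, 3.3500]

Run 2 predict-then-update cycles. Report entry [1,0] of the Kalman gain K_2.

K[1,0] = 0.1110

step 1: x^-=[0.9274, -0.5630]  P^-=[0.4670 0.0564; 0.0564 0.7066]  S=[0.8726 -0.0246; -0.0246 1.1576]  K=[0.5366 -0.0407; 0.1140 0.6007]  nu=[-3.2649, 0.8348]  x^+=[-0.8584, -0.4337]  P^+=[0.2127 0.0392; 0.0392 0.2810]
step 2: x^-=[-0.8410, -0.4969]  P^-=[0.3433 0.0735; 0.0735 0.3183]  S=[0.7497 0.0077; 0.0077 0.7530]  K=[0.4620 -0.0211; 0.1110 0.3972]  nu=[4.4609, 3.6367]  x^+=[1.1436, 1.4425]  P^+=[0.1831 0.0400; 0.0400 0.1896]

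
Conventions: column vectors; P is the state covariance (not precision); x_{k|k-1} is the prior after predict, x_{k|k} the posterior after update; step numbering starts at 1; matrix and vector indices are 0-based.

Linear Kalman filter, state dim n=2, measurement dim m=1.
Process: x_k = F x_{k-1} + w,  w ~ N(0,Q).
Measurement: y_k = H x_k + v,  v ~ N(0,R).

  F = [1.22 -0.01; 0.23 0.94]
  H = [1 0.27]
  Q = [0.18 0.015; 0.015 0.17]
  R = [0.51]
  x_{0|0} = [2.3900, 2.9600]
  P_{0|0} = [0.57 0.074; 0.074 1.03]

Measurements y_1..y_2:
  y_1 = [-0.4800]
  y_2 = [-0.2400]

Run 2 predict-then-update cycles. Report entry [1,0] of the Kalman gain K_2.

step 1: x^-=[2.8862, 3.3321]  P^-=[1.0267 0.2500; 0.2500 1.1423]  S=[1.7549]  K=[0.6235; 0.3182]  nu=[-4.2659]  x^+=[0.2265, 1.9748]  P^+=[0.3445 -0.0982; -0.0982 0.9646]
step 2: x^-=[0.2566, 1.9084]  P^-=[0.6952 -0.0098; -0.0098 0.9981]  S=[1.2727]  K=[0.5442; 0.2041]  nu=[-1.0119]  x^+=[-0.2941, 1.7020]  P^+=[0.3183 -0.1511; -0.1511 0.9451]

K[1,0] = 0.2041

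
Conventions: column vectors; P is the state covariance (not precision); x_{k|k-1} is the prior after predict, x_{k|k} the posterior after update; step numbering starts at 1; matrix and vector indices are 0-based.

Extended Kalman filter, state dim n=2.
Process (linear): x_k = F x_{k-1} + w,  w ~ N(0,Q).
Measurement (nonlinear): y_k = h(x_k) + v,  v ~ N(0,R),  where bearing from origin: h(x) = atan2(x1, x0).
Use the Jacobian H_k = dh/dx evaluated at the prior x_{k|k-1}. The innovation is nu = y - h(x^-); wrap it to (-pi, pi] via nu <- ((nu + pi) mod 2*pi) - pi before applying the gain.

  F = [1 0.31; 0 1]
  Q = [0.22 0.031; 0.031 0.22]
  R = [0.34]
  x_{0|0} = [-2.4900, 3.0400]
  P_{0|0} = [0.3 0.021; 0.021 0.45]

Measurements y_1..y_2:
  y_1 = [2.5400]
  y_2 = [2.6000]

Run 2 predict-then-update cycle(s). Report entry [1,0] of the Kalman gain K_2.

step 1: x^-=[-1.5476, 3.0400]  P^-=[0.5763 0.1915; 0.1915 0.6700]  H_jac=[-0.2612 -0.1330]  S=[0.4045]  K=[-0.4352; -0.3440]  nu=[0.4983]  x^+=[-1.7644, 2.8686]  P^+=[0.4997 0.1310; 0.1310 0.6221]
step 2: x^-=[-0.8752, 2.8686]  P^-=[0.8607 0.3548; 0.3548 0.8421]  H_jac=[-0.3189 -0.0973]  S=[0.4575]  K=[-0.6754; -0.4264]  nu=[0.7331]  x^+=[-1.3703, 2.5560]  P^+=[0.6520 0.2231; 0.2231 0.7589]

K[1,0] = -0.4264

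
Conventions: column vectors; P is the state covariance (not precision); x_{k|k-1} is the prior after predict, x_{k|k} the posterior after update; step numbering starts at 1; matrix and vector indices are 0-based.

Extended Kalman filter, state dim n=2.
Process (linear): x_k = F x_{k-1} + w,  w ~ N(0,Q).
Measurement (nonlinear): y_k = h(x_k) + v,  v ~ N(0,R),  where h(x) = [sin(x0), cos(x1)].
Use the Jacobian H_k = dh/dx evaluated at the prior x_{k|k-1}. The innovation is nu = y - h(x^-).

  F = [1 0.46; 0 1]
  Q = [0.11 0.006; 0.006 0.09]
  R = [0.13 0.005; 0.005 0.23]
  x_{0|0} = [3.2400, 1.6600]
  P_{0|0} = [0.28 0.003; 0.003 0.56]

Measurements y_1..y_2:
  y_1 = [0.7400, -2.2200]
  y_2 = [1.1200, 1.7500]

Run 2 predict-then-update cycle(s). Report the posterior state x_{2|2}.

x_post = [2.6202, 2.0434]

step 1: x^-=[4.0036, 1.6600]  P^-=[0.5113 0.2666; 0.2666 0.6500]  H_jac=[-0.6509 0.0000; 0.0000 -0.9960]  S=[0.3466 0.1778; 0.1778 0.8748]  K=[-0.8980 -0.1210; -0.1350 -0.7126]  nu=[1.4992, -2.1309]  x^+=[2.9151, 2.9760]  P^+=[0.1803 0.0324; 0.0324 0.1652]
step 2: x^-=[4.2841, 2.9760]  P^-=[0.3551 0.1144; 0.1144 0.2552]  H_jac=[-0.4153 0.0000; 0.0000 -0.1648]  S=[0.1913 0.0128; 0.0128 0.2369]  K=[-0.7686 -0.0380; -0.2375 -0.1647]  nu=[2.0297, 2.7363]  x^+=[2.6202, 2.0434]  P^+=[0.2410 0.0763; 0.0763 0.2370]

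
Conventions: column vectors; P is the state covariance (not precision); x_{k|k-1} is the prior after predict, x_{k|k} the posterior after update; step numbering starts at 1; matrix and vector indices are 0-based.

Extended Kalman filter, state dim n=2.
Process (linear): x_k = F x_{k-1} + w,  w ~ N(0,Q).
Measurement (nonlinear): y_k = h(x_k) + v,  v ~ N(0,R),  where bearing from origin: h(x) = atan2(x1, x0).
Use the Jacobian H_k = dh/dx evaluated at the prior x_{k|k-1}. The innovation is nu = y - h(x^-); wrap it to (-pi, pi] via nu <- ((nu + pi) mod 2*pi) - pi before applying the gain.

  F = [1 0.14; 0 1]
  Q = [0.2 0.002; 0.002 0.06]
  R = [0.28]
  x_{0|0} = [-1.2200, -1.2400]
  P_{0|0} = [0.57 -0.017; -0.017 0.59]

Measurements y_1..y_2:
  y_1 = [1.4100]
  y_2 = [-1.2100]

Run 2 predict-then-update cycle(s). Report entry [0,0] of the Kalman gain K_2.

step 1: x^-=[-1.3936, -1.2400]  P^-=[0.7768 0.0676; 0.0676 0.6500]  H_jac=[0.3564 -0.4005]  S=[0.4636]  K=[0.5387; -0.5096]  nu=[-2.4587]  x^+=[-2.7181, 0.0129]  P^+=[0.6423 0.1949; 0.1949 0.5296]
step 2: x^-=[-2.7163, 0.0129]  P^-=[0.9072 0.2710; 0.2710 0.5896]  H_jac=[-0.0017 -0.3681]  S=[0.3603]  K=[-0.2813; -0.6038]  nu=[1.9363]  x^+=[-3.2610, -1.1564]  P^+=[0.8787 0.2098; 0.2098 0.4583]

K[0,0] = -0.2813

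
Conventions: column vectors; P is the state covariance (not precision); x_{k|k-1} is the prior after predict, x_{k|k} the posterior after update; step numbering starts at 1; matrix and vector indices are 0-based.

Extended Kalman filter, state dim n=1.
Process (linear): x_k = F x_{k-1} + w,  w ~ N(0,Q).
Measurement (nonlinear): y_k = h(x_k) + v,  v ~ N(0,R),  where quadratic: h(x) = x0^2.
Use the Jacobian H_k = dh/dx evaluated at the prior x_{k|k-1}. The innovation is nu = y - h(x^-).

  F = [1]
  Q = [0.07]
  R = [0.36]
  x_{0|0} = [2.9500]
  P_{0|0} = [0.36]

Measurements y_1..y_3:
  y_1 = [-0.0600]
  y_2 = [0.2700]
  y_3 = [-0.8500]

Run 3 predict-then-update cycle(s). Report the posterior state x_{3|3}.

step 1: x^-=[2.9500]  P^-=[0.4300]  H_jac=[5.9000]  S=[15.3283]  K=[0.1655]  nu=[-8.7625]  x^+=[1.4997]  P^+=[0.0101]
step 2: x^-=[1.4997]  P^-=[0.0801]  H_jac=[2.9994]  S=[1.0806]  K=[0.2223]  nu=[-1.9791]  x^+=[1.0597]  P^+=[0.0267]
step 3: x^-=[1.0597]  P^-=[0.0967]  H_jac=[2.1194]  S=[0.7943]  K=[0.2580]  nu=[-1.9730]  x^+=[0.5507]  P^+=[0.0438]

x_post = [0.5507]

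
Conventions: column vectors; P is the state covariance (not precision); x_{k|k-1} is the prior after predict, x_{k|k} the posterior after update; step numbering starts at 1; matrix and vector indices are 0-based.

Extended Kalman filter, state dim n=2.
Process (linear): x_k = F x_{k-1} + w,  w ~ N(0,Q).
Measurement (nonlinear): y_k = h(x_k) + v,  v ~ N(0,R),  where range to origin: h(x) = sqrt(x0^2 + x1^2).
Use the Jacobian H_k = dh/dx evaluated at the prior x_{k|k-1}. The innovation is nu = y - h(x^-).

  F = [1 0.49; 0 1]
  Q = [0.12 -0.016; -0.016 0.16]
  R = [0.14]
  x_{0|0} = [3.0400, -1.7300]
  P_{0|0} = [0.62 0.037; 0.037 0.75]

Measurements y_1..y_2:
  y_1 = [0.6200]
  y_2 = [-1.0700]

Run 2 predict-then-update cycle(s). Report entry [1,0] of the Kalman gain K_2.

K[1,0] = -0.9851

step 1: x^-=[2.1923, -1.7300]  P^-=[0.9563 0.3885; 0.3885 0.9100]  H_jac=[0.7850 -0.6195]  S=[0.7007]  K=[0.7279; -0.3693]  nu=[-2.1727]  x^+=[0.6107, -0.9277]  P^+=[0.5850 0.5769; 0.5769 0.8145]
step 2: x^-=[0.1561, -0.9277]  P^-=[1.4659 0.9599; 0.9599 0.9745]  H_jac=[0.1660 -0.9861]  S=[0.8138]  K=[-0.8643; -0.9851]  nu=[-2.0107]  x^+=[1.8940, 1.0530]  P^+=[0.8580 0.2671; 0.2671 0.1848]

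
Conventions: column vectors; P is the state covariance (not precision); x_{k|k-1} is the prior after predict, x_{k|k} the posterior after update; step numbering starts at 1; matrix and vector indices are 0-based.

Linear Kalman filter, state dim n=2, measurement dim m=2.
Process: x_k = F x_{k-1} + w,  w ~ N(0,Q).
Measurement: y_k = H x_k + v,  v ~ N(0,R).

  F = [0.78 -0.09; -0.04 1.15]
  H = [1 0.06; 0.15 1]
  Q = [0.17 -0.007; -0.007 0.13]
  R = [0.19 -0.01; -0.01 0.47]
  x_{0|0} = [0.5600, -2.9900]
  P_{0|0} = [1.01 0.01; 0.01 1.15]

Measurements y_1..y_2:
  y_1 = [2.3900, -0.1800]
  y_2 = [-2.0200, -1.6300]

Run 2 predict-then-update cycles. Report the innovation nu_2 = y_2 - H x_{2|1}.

innov = [-3.6938, -0.4663]

step 1: x^-=[0.7059, -3.4609]  P^-=[0.7924 -0.1485; -0.1485 1.6516]  S=[0.9705 0.0581; 0.0581 2.0948]  K=[0.8095 -0.0366; -0.0977 0.7805]  nu=[1.8918, 3.1750]  x^+=[2.1210, -1.1676]  P^+=[0.1571 -0.0489; -0.0489 0.3751]
step 2: x^-=[1.7595, -1.4276]  P^-=[0.2755 -0.0947; -0.0947 0.6309]  S=[0.4564 -0.0264; -0.0264 1.0786]  K=[0.5891 -0.0351; -0.0917 0.5694]  nu=[-3.6938, -0.4663]  x^+=[-0.4003, -1.3545]  P^+=[0.1147 -0.0396; -0.0396 0.2745]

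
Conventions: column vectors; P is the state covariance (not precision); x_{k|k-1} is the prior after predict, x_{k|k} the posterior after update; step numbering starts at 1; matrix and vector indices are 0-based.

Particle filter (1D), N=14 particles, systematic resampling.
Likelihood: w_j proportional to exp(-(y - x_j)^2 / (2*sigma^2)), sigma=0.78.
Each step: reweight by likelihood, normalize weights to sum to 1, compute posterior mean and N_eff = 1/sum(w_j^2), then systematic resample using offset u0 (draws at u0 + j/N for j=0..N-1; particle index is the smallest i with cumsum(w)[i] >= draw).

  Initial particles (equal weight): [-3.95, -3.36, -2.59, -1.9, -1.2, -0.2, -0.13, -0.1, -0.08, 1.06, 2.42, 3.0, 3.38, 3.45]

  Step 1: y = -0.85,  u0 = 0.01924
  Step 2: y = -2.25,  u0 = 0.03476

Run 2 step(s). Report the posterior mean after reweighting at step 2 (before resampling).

step 1: w=[0.0001, 0.0014, 0.0205, 0.0997, 0.2232, 0.1744, 0.1612, 0.1555, 0.1516, 0.0123, 0.0000, 0.0000, 0.0000, 0.0000]  mean=-0.5859  Neff=6.1009  idx=[2, 3, 4, 4, 4, 5, 5, 5, 6, 6, 7, 7, 8, 8]
step 2: w=[0.2792, 0.2776, 0.1241, 0.1241, 0.1241, 0.0097, 0.0097, 0.0097, 0.0076, 0.0076, 0.0069, 0.0069, 0.0064, 0.0064]  mean=-1.7075  Neff=4.9559  idx=[0, 0, 0, 0, 1, 1, 1, 1, 2, 2, 3, 4, 4, 8]

post_mean = -1.7075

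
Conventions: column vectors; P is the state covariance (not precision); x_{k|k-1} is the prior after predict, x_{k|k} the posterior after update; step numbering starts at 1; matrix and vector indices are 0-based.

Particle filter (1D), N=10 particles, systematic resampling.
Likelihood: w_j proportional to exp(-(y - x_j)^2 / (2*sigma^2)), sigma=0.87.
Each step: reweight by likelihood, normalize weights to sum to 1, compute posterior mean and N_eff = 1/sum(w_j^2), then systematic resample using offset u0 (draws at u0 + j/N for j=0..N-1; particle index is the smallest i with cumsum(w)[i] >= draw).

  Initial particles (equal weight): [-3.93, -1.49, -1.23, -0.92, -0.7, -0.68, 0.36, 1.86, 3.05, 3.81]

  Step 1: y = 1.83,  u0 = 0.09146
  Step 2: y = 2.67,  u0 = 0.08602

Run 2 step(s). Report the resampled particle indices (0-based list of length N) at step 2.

resampled_idx = [1, 2, 3, 4, 5, 6, 7, 8, 8, 9]

step 1: w=[0.0000, 0.0004, 0.0012, 0.0039, 0.0084, 0.0090, 0.1388, 0.5783, 0.2165, 0.0434]  mean=1.9336  Neff=2.4836  idx=[6, 7, 7, 7, 7, 7, 7, 8, 8, 9]
step 2: w=[0.0048, 0.1052, 0.1052, 0.1052, 0.1052, 0.1052, 0.1052, 0.1475, 0.1475, 0.0688]  mean=2.3381  Neff=8.7165  idx=[1, 2, 3, 4, 5, 6, 7, 8, 8, 9]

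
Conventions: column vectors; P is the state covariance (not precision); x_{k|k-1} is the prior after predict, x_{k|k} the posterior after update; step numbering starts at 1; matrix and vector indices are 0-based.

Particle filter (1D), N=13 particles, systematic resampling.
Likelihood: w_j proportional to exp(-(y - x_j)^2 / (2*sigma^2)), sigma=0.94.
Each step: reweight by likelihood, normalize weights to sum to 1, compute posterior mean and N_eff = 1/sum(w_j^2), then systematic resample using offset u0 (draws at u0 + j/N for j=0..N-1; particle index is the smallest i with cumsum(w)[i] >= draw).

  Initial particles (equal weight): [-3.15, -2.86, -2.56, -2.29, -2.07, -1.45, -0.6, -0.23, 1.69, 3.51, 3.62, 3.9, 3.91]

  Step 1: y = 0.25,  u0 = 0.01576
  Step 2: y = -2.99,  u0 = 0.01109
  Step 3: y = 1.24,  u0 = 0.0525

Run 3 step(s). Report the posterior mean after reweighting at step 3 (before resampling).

post_mean = -0.7543

step 1: w=[0.0007, 0.0020, 0.0054, 0.0121, 0.0222, 0.0910, 0.3102, 0.4098, 0.1444, 0.0011, 0.0008, 0.0002, 0.0002]  mean=-0.2547  Neff=3.4024  idx=[3, 5, 6, 6, 6, 6, 7, 7, 7, 7, 7, 8, 8]
step 2: w=[0.6091, 0.2100, 0.0317, 0.0317, 0.0317, 0.0317, 0.0108, 0.0108, 0.0108, 0.0108, 0.0108, 0.0000, 0.0000]  mean=-1.7880  Neff=2.3824  idx=[0, 0, 0, 0, 0, 0, 0, 0, 1, 1, 1, 3, 5]
step 3: w=[0.0025, 0.0025, 0.0025, 0.0025, 0.0025, 0.0025, 0.0025, 0.0025, 0.0474, 0.0474, 0.0474, 0.4190, 0.4190]  mean=-0.7543  Neff=2.7938  idx=[8, 10, 11, 11, 11, 11, 11, 12, 12, 12, 12, 12, 12]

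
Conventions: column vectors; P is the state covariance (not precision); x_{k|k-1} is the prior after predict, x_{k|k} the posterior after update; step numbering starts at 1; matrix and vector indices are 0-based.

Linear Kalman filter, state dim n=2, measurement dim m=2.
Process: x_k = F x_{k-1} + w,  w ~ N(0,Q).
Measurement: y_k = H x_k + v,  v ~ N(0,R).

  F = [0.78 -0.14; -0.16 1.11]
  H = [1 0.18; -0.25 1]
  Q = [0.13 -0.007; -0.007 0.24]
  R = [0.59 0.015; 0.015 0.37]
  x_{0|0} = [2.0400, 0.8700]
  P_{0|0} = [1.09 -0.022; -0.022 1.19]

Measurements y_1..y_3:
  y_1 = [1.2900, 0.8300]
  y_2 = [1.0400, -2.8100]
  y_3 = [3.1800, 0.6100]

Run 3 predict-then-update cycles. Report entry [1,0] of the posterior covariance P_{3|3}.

P_post[1,0] = -0.0027

step 1: x^-=[1.4694, 0.6393]  P^-=[0.8213 -0.3475; -0.3475 1.7419]  S=[1.3426 -0.2086; -0.2086 2.3370]  K=[0.5358 -0.1887; 0.0977 0.7913]  nu=[-0.2945, 0.5580]  x^+=[1.2063, 1.0521]  P^+=[0.3104 0.0158; 0.0158 0.2982]
step 2: x^-=[0.7936, 0.9748]  P^-=[0.3213 -0.0780; -0.0780 0.6097]  S=[0.9029 -0.0301; -0.0301 1.0388]  K=[0.3355 -0.1427; 0.0554 0.6073]  nu=[0.0709, -3.5864]  x^+=[1.3292, -1.1994]  P^+=[0.1956 0.0011; 0.0011 0.2258]
step 3: x^-=[1.2047, -1.5440]  P^-=[0.2532 -0.0655; -0.0655 0.5228]  S=[0.8365 -0.0167; -0.0167 0.9414]  K=[0.2859 -0.1317; 0.0457 0.5736]  nu=[2.2532, 2.4551]  x^+=[1.5255, -0.0328]  P^+=[0.1672 -0.0027; -0.0027 0.2122]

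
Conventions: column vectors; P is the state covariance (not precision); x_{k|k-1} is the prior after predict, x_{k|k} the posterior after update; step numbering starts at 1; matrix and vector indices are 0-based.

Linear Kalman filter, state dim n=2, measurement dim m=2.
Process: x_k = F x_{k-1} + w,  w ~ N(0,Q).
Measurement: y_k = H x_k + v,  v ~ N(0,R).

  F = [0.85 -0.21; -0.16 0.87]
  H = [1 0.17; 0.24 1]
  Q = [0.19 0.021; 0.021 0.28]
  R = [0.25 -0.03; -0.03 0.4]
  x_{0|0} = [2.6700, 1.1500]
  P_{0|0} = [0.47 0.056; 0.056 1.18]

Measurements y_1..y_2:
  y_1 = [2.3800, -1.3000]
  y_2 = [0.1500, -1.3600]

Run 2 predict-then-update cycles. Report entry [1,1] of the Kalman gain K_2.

K[1,1] = 0.5772

step 1: x^-=[2.0280, 0.5733]  P^-=[0.5616 -0.2152; -0.2152 1.1696]  S=[0.7722 0.0796; 0.0796 1.4986]  K=[0.6892 -0.0903; -0.0987 0.7512]  nu=[0.2545, -2.3600]  x^+=[2.4165, -1.2247]  P^+=[0.1925 -0.1030; -0.1030 0.3282]
step 2: x^-=[2.3112, -1.4521]  P^-=[0.3803 -0.1448; -0.1448 0.5620]  S=[0.5974 0.0062; 0.0062 0.9144]  K=[0.5961 -0.0625; -0.0883 0.5772]  nu=[-1.9143, -0.4626]  x^+=[1.1989, -1.5500]  P^+=[0.1649 -0.0825; -0.0825 0.2533]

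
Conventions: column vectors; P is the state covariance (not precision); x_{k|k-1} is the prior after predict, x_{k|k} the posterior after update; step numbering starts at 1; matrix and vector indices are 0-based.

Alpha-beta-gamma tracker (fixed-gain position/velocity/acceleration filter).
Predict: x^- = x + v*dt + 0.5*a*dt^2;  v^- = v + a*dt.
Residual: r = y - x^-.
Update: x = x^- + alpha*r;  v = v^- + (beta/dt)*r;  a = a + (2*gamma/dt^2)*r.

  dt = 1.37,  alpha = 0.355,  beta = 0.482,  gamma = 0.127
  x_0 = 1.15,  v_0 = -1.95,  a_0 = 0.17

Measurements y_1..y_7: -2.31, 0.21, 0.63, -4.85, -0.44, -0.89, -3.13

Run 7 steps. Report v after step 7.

step 1: x_pred=-1.3620  r=-0.9480  x^+=-1.6985  v^+=-2.0506  a^+=0.0417
step 2: x_pred=-4.4688  r=4.6788  x^+=-2.8078  v^+=-0.3474  a^+=0.6749
step 3: x_pred=-2.6504  r=3.2804  x^+=-1.4859  v^+=1.7313  a^+=1.1188
step 4: x_pred=1.9360  r=-6.7860  x^+=-0.4730  v^+=0.8766  a^+=0.2005
step 5: x_pred=0.9160  r=-1.3560  x^+=0.4346  v^+=0.6742  a^+=0.0170
step 6: x_pred=1.3742  r=-2.2642  x^+=0.5704  v^+=-0.0992  a^+=-0.2894
step 7: x_pred=0.1629  r=-3.2929  x^+=-1.0061  v^+=-1.6542  a^+=-0.7351

v_post = -1.6542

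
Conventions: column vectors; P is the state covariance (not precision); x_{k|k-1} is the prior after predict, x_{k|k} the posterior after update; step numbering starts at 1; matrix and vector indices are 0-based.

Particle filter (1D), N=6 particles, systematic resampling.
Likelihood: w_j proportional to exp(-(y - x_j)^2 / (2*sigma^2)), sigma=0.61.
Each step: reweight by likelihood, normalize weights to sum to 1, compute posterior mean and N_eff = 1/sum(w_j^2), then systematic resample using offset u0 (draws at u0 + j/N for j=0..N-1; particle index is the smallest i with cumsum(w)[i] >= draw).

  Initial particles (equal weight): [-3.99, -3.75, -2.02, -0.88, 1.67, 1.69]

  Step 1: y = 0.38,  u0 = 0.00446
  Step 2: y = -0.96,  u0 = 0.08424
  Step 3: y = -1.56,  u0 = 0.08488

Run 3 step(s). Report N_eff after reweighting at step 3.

N_eff = 6.0000

step 1: w=[0.0000, 0.0000, 0.0013, 0.3640, 0.3284, 0.3063]  mean=0.7430  Neff=2.9928  idx=[3, 3, 3, 4, 4, 5]
step 2: w=[0.3333, 0.3333, 0.3333, 0.0000, 0.0000, 0.0000]  mean=-0.8798  Neff=3.0005  idx=[0, 0, 1, 1, 2, 2]
step 3: w=[0.1667, 0.1667, 0.1667, 0.1667, 0.1667, 0.1667]  mean=-0.8800  Neff=6.0000  idx=[0, 1, 2, 3, 4, 5]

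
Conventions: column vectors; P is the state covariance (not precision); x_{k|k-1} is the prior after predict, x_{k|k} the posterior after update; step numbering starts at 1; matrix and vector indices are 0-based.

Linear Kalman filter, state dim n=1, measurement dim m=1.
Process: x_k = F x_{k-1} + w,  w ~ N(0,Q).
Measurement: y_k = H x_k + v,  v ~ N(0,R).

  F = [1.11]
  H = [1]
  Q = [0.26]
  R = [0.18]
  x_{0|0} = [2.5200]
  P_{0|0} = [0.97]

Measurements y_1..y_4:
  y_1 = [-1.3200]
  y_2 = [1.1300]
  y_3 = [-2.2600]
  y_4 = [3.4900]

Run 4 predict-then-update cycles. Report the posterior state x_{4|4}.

step 1: x^-=[2.7972]  P^-=[1.4551]  S=[1.6351]  K=[0.8899]  nu=[-4.1172]  x^+=[-0.8668]  P^+=[0.1602]
step 2: x^-=[-0.9621]  P^-=[0.4574]  S=[0.6374]  K=[0.7176]  nu=[2.0921]  x^+=[0.5392]  P^+=[0.1292]
step 3: x^-=[0.5985]  P^-=[0.4191]  S=[0.5991]  K=[0.6996]  nu=[-2.8585]  x^+=[-1.4012]  P^+=[0.1259]
step 4: x^-=[-1.5554]  P^-=[0.4151]  S=[0.5951]  K=[0.6976]  nu=[5.0454]  x^+=[1.9641]  P^+=[0.1256]

x_post = [1.9641]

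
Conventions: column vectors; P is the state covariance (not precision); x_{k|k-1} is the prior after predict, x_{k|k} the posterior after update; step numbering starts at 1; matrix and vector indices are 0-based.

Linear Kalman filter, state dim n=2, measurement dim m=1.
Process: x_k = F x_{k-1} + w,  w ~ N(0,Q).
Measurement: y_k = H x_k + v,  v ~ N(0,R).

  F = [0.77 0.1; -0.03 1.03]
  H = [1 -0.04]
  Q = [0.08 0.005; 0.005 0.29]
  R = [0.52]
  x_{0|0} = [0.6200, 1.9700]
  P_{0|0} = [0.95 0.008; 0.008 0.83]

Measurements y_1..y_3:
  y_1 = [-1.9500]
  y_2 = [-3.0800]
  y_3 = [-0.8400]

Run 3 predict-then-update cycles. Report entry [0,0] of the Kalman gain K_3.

K[0,0] = 0.2936

step 1: x^-=[0.6744, 2.0105]  P^-=[0.6528 0.0749; 0.0749 1.1709]  S=[1.1687]  K=[0.5560; 0.0240]  nu=[-2.5440]  x^+=[-0.7401, 1.9495]  P^+=[0.2915 0.0593; 0.0593 1.1702]
step 2: x^-=[-0.3749, 2.0302]  P^-=[0.2737 0.1656; 0.1656 1.5281]  S=[0.7829]  K=[0.3411; 0.1335]  nu=[-2.6239]  x^+=[-1.2699, 1.6799]  P^+=[0.1826 0.1300; 0.1300 1.5141]
step 3: x^-=[-0.8099, 1.7684]  P^-=[0.2234 0.2594; 0.2594 1.8885]  S=[0.7257]  K=[0.2936; 0.2534]  nu=[0.0406]  x^+=[-0.7979, 1.7787]  P^+=[0.1609 0.2055; 0.2055 1.8419]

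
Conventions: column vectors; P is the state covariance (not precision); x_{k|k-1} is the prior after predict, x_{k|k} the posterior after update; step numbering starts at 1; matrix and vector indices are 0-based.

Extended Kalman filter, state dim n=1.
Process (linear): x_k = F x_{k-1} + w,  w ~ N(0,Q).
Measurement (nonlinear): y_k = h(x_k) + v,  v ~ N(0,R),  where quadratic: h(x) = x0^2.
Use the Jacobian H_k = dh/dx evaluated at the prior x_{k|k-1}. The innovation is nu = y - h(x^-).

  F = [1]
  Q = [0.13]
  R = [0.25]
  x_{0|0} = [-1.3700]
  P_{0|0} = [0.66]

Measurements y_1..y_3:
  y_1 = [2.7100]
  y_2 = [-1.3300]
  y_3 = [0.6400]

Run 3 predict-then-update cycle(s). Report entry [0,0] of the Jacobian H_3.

H_jac[0,0] = -1.1633

step 1: x^-=[-1.3700]  P^-=[0.7900]  H_jac=[-2.7400]  S=[6.1810]  K=[-0.3502]  nu=[0.8331]  x^+=[-1.6618]  P^+=[0.0320]
step 2: x^-=[-1.6618]  P^-=[0.1620]  H_jac=[-3.3235]  S=[2.0389]  K=[-0.2640]  nu=[-4.0914]  x^+=[-0.5816]  P^+=[0.0199]
step 3: x^-=[-0.5816]  P^-=[0.1499]  H_jac=[-1.1633]  S=[0.4528]  K=[-0.3850]  nu=[0.3017]  x^+=[-0.6978]  P^+=[0.0827]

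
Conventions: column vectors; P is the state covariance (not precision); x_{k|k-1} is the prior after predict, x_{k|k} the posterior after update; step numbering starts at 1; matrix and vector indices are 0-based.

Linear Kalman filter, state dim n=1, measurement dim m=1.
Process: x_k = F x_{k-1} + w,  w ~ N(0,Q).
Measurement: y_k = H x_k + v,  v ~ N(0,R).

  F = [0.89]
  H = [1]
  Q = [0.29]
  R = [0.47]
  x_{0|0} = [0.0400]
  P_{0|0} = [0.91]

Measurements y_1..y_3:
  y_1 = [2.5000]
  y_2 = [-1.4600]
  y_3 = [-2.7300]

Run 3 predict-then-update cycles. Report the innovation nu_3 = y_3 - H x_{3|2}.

step 1: x^-=[0.0356]  P^-=[1.0108]  S=[1.4808]  K=[0.6826]  nu=[2.4644]  x^+=[1.7178]  P^+=[0.3208]
step 2: x^-=[1.5289]  P^-=[0.5441]  S=[1.0141]  K=[0.5365]  nu=[-2.9889]  x^+=[-0.0748]  P^+=[0.2522]
step 3: x^-=[-0.0666]  P^-=[0.4897]  S=[0.9597]  K=[0.5103]  nu=[-2.6634]  x^+=[-1.4257]  P^+=[0.2398]

innov = [-2.6634]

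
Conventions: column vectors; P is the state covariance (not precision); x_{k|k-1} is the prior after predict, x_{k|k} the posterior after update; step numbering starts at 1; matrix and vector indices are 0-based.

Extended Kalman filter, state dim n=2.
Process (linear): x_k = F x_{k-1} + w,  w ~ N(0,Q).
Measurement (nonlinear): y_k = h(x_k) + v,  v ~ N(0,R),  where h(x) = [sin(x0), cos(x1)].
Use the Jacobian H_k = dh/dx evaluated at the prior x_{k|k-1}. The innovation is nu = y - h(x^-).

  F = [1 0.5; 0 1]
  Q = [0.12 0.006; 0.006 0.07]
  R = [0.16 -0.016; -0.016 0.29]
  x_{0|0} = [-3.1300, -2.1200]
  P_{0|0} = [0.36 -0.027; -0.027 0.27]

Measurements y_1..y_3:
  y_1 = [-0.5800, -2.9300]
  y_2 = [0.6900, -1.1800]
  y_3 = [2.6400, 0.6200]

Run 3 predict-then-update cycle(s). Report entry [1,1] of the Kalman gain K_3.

step 1: x^-=[-4.1900, -2.1200]  P^-=[0.5205 0.1140; 0.1140 0.3400]  H_jac=[-0.4990 0.0000; 0.0000 0.8529]  S=[0.2896 -0.0645; -0.0645 0.5374]  K=[-0.8801 0.0753; -0.0783 0.5303]  nu=[-1.4466, -2.4080]  x^+=[-3.0982, -3.2837]  P^+=[0.2846 0.0421; 0.0421 0.1818]
step 2: x^-=[-4.7400, -3.2837]  P^-=[0.4922 0.1390; 0.1390 0.2518]  H_jac=[0.0276 0.0000; 0.0000 -0.1416]  S=[0.1604 -0.0165; -0.0165 0.2950]  K=[0.0784 -0.0623; 0.0115 -0.1202]  nu=[-0.3096, -0.1901]  x^+=[-4.7524, -3.2644]  P^+=[0.4899 0.1365; 0.1365 0.2474]
step 3: x^-=[-6.3846, -3.2644]  P^-=[0.8082 0.2662; 0.2662 0.3174]  H_jac=[0.9949 0.0000; 0.0000 -0.1225]  S=[0.9599 -0.0484; -0.0484 0.2948]  K=[0.8390 0.0273; 0.2715 -0.0873]  nu=[2.7413, 1.6125]  x^+=[-4.0408, -2.6610]  P^+=[0.1345 0.0451; 0.0451 0.2422]

K[1,1] = -0.0873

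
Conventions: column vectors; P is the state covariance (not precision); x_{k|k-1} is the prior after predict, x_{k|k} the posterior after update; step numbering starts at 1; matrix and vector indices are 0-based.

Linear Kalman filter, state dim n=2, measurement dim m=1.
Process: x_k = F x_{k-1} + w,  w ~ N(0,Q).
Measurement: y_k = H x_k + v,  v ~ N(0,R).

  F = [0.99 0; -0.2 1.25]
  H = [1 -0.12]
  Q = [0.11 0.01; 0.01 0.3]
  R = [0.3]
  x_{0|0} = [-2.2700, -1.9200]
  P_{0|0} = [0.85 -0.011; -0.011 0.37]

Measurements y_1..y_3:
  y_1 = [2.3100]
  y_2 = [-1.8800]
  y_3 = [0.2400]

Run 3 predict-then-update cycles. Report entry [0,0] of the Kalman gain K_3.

K[0,0] = 0.4421

step 1: x^-=[-2.2473, -1.9460]  P^-=[0.9431 -0.1719; -0.1719 0.9176]  S=[1.2976]  K=[0.7427; -0.2174]  nu=[4.3238]  x^+=[0.9640, -2.8858]  P^+=[0.2273 0.0376; 0.0376 0.8563]
step 2: x^-=[0.9544, -3.8000]  P^-=[0.3328 0.0115; 0.0115 1.6283]  S=[0.6535]  K=[0.5072; -0.2815]  nu=[-3.2904]  x^+=[-0.7143, -2.8739]  P^+=[0.1647 0.1047; 0.1047 1.5766]
step 3: x^-=[-0.7072, -3.4495]  P^-=[0.2714 0.1070; 0.1070 2.7176]  S=[0.5849]  K=[0.4421; -0.3746]  nu=[0.5333]  x^+=[-0.4714, -3.6493]  P^+=[0.1571 0.2039; 0.2039 2.6355]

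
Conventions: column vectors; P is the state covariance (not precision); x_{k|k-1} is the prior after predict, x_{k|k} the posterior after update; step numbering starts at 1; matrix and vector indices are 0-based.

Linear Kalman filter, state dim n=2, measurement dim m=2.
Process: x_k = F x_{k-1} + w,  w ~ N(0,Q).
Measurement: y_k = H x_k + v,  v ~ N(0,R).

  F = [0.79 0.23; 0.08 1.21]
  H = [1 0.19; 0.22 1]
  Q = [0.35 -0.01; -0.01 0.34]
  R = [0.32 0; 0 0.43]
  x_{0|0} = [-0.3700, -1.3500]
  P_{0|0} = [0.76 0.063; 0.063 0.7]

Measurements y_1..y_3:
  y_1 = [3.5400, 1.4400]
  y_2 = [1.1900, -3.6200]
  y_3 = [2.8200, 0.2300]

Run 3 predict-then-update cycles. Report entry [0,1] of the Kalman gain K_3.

step 1: x^-=[-0.6028, -1.6631]  P^-=[0.8842 0.2942; 0.2942 1.3819]  S=[1.3659 0.7636; 0.7636 1.9842]  K=[0.7015 -0.0236; 0.0000 0.7291]  nu=[4.4588, 3.2357]  x^+=[2.4485, 0.6962]  P^+=[0.2363 -0.0622; -0.0622 0.3272]
step 2: x^-=[2.0944, 1.0382]  P^-=[0.4922 0.0354; 0.0354 0.8085]  S=[0.8548 0.2988; 0.2988 1.2779]  K=[0.5928 -0.0261; -0.0023 0.6393]  nu=[-1.1017, -5.1190]  x^+=[1.5752, -2.2319]  P^+=[0.2002 -0.0553; -0.0553 0.2871]
step 3: x^-=[0.7311, -2.5746]  P^-=[0.4700 0.0287; 0.0287 0.7509]  S=[0.8280 0.2760; 0.2760 1.2162]  K=[0.5820 -0.0235; -0.0006 0.6227]  nu=[2.5781, 2.6437]  x^+=[2.1696, -0.9299]  P^+=[0.1964 -0.0533; -0.0533 0.2795]

K[0,1] = -0.0235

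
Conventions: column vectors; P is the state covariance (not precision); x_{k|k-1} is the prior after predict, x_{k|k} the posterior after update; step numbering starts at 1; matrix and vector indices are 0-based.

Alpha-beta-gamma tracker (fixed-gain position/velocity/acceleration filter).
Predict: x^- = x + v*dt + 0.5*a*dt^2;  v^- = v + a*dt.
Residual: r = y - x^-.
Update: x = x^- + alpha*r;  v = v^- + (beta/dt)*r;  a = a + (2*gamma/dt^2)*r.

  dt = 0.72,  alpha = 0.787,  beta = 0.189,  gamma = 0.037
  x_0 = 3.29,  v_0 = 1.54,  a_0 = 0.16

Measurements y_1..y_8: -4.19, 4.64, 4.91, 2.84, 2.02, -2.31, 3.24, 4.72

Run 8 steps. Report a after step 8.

a_post = 0.2789

step 1: x_pred=4.4403  r=-8.6303  x^+=-2.3518  v^+=-0.6102  a^+=-1.0719
step 2: x_pred=-3.0690  r=7.7090  x^+=2.9980  v^+=0.6416  a^+=0.0285
step 3: x_pred=3.4673  r=1.4427  x^+=4.6027  v^+=1.0408  a^+=0.2344
step 4: x_pred=5.4128  r=-2.5728  x^+=3.3880  v^+=0.5342  a^+=-0.1328
step 5: x_pred=3.7382  r=-1.7182  x^+=2.3860  v^+=-0.0125  a^+=-0.3781
step 6: x_pred=2.2790  r=-4.5890  x^+=-1.3325  v^+=-1.4893  a^+=-1.0332
step 7: x_pred=-2.6726  r=5.9126  x^+=1.9806  v^+=-0.6811  a^+=-0.1892
step 8: x_pred=1.4412  r=3.2788  x^+=4.0216  v^+=0.0434  a^+=0.2789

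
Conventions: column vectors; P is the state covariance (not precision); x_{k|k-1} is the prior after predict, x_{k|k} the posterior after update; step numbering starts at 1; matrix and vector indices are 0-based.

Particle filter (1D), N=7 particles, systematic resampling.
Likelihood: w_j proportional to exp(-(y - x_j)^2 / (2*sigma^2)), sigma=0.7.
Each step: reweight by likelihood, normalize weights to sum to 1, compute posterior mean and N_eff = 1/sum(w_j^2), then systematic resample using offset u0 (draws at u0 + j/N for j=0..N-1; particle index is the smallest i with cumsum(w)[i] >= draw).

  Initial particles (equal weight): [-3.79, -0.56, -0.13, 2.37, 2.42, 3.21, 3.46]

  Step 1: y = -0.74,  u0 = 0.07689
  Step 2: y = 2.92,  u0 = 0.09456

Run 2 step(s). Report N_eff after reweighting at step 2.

step 1: w=[0.0000, 0.5857, 0.4142, 0.0000, 0.0000, 0.0000, 0.0000]  mean=-0.3819  Neff=1.9432  idx=[1, 1, 1, 1, 2, 2, 2]
step 2: w=[0.0176, 0.0176, 0.0176, 0.0176, 0.3098, 0.3098, 0.3098]  mean=-0.1604  Neff=3.4581  idx=[4, 4, 4, 5, 5, 6, 6]

N_eff = 3.4581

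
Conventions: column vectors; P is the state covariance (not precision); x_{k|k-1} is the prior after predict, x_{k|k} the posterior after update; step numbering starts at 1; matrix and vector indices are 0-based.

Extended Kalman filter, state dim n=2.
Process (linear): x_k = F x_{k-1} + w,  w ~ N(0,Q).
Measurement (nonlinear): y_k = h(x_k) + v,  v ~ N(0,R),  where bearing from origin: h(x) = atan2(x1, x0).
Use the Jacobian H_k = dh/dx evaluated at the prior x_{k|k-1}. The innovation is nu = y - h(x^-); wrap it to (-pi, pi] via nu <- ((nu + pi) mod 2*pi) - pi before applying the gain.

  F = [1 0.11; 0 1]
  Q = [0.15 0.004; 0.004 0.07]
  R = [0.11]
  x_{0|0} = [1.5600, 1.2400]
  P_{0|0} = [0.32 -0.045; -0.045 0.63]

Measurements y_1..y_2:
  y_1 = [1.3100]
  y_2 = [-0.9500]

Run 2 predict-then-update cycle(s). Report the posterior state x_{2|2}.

step 1: x^-=[1.6964, 1.2400]  P^-=[0.4677 0.0283; 0.0283 0.7000]  H_jac=[-0.2808 0.3842]  S=[0.2441]  K=[-0.4936; 1.0692]  nu=[0.6788]  x^+=[1.3614, 1.9657]  P^+=[0.4083 0.1571; 0.1571 0.4210]
step 2: x^-=[1.5776, 1.9657]  P^-=[0.5979 0.2074; 0.2074 0.4910]  H_jac=[-0.3094 0.2483]  S=[0.1656]  K=[-0.8059; 0.3486]  nu=[-1.8445]  x^+=[3.0642, 1.3228]  P^+=[0.4903 0.2540; 0.2540 0.4708]

x_post = [3.0642, 1.3228]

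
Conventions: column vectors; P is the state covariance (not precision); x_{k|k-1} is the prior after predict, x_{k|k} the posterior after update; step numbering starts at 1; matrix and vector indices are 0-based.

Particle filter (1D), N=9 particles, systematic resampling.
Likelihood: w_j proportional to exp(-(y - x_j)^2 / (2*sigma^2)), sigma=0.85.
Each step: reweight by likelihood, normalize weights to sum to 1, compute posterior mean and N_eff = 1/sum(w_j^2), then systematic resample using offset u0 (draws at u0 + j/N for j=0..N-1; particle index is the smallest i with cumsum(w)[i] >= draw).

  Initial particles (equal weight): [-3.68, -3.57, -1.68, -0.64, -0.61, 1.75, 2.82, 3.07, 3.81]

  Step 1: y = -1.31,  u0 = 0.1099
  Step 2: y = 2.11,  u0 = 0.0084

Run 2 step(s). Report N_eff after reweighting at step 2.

step 1: w=[0.0085, 0.0121, 0.3780, 0.3046, 0.2961, 0.0006, 0.0000, 0.0000, 0.0000]  mean=-1.0842  Neff=3.0905  idx=[2, 2, 2, 3, 3, 3, 4, 4, 4]
step 2: w=[0.0014, 0.0014, 0.0014, 0.1565, 0.1565, 0.1565, 0.1754, 0.1754, 0.1754]  mean=-0.6286  Neff=6.0316  idx=[3, 3, 4, 5, 5, 6, 7, 7, 8]

N_eff = 6.0316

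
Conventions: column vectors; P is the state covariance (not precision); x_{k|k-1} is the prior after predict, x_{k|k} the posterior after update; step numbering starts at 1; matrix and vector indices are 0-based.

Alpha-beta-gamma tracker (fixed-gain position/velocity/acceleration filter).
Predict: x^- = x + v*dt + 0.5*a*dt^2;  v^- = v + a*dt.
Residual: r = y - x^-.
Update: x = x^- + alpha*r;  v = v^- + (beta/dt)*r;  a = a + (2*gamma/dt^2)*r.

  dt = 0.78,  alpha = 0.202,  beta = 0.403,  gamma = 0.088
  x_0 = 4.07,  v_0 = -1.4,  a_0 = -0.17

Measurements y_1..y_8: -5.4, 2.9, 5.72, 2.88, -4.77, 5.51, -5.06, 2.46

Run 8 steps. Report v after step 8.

step 1: x_pred=2.9263  r=-8.3263  x^+=1.2444  v^+=-5.8345  a^+=-2.5787
step 2: x_pred=-4.0910  r=6.9910  x^+=-2.6788  v^+=-4.2339  a^+=-0.5563
step 3: x_pred=-6.1504  r=11.8704  x^+=-3.7526  v^+=1.4653  a^+=2.8776
step 4: x_pred=-1.7343  r=4.6143  x^+=-0.8022  v^+=6.0939  a^+=4.2125
step 5: x_pred=5.2325  r=-10.0025  x^+=3.2120  v^+=4.2117  a^+=1.3189
step 6: x_pred=6.8983  r=-1.3883  x^+=6.6179  v^+=4.5232  a^+=0.9173
step 7: x_pred=10.4250  r=-15.4850  x^+=7.2970  v^+=-2.7619  a^+=-3.5622
step 8: x_pred=4.0591  r=-1.5991  x^+=3.7361  v^+=-6.3666  a^+=-4.0248

v_post = -6.3666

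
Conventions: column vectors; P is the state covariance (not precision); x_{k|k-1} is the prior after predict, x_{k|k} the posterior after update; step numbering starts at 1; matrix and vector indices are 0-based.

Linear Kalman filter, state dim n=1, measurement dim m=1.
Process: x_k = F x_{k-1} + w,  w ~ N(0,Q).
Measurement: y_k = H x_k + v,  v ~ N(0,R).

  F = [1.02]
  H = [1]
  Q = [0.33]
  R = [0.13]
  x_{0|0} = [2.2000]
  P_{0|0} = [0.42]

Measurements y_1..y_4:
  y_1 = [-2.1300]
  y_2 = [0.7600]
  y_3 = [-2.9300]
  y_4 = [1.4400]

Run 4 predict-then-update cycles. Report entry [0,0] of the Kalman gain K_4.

step 1: x^-=[2.2440]  P^-=[0.7670]  S=[0.8970]  K=[0.8551]  nu=[-4.3740]  x^+=[-1.4961]  P^+=[0.1112]
step 2: x^-=[-1.5260]  P^-=[0.4456]  S=[0.5756]  K=[0.7742]  nu=[2.2860]  x^+=[0.2438]  P^+=[0.1006]
step 3: x^-=[0.2486]  P^-=[0.4347]  S=[0.5647]  K=[0.7698]  nu=[-3.1786]  x^+=[-2.1983]  P^+=[0.1001]
step 4: x^-=[-2.2422]  P^-=[0.4341]  S=[0.5641]  K=[0.7696]  nu=[3.6822]  x^+=[0.5914]  P^+=[0.1000]

K[0,0] = 0.7696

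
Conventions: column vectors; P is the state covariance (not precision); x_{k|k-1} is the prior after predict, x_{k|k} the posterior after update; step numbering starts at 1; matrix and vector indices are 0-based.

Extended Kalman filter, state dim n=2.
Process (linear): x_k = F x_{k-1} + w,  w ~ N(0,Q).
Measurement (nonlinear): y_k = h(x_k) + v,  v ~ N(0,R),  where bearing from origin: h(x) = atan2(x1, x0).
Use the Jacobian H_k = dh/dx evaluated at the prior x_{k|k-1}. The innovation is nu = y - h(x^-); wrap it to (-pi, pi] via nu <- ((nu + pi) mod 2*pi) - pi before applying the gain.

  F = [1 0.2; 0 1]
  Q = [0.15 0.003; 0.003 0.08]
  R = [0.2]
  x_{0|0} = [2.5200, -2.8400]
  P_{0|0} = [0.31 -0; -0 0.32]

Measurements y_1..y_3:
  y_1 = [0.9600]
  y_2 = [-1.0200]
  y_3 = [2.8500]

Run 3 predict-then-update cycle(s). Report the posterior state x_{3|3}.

x_post = [0.0184, -3.5077]

step 1: x^-=[1.9520, -2.8400]  P^-=[0.4728 0.0670; 0.0670 0.4000]  H_jac=[0.2391 0.1644]  S=[0.2431]  K=[0.5104; 0.3363]  nu=[1.9286]  x^+=[2.9363, -2.1913]  P^+=[0.4095 0.0253; 0.0253 0.3725]
step 2: x^-=[2.4981, -2.1913]  P^-=[0.5845 0.1028; 0.1028 0.4525]  H_jac=[0.1985 0.2262]  S=[0.2554]  K=[0.5452; 0.4807]  nu=[-0.2999]  x^+=[2.3345, -2.3355]  P^+=[0.5086 0.0358; 0.0358 0.3935]
step 3: x^-=[1.8675, -2.3355]  P^-=[0.6886 0.1175; 0.1175 0.4735]  H_jac=[0.2612 0.2088]  S=[0.2805]  K=[0.7289; 0.4621]  nu=[-2.5369]  x^+=[0.0184, -3.5077]  P^+=[0.5397 0.0231; 0.0231 0.4136]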